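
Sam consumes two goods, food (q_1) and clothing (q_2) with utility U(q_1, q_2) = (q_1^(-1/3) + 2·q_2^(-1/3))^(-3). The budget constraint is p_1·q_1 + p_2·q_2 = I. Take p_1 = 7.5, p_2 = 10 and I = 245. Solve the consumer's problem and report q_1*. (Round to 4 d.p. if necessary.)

MRS = MU_q_1/MU_q_2 = (1/2)·(q_2/q_1)^(4/3). Set equal to p_1/p_2.
Hence q_2/q_1 = (2·p_1/p_2)^(1/(4/3)), i.e. raised to the 0.75 power.
Substitute q_2 = (q_2/q_1)·q_1 into the budget: q_1* = I/(p_1 + p_2·(q_2/q_1)).
Numerically q_2/q_1 = 1.355403, so q_1* = 245/(7.5 + 10·1.355403) = 11.6367.

q_1* = 11.6367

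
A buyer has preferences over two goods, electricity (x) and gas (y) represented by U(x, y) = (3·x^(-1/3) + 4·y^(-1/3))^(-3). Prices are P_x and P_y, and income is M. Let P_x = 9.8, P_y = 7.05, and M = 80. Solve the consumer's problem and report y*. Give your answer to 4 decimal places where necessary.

MU_x ∝ 3·x^(-4/3), MU_y ∝ 4·y^(-4/3), so MRS = (3/4)·(y/x)^(4/3) = P_x/P_y.
Hence y/x = ((4/3)·P_x/P_y)^(1/(4/3)), i.e. raised to the 0.75 power.
Substitute y = (y/x)·x into the budget: x* = M/(P_x + P_y·(y/x)).
Numerically y/x = 1.58848, so x* = 80/(9.8 + 7.05·1.58848) = 3.8097 and y* = 1.58848·3.8097 = 6.0517.

y* = 6.0517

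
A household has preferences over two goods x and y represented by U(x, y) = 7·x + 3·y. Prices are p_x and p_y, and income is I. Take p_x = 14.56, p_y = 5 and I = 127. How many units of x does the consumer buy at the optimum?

x* = 0

Perfect substitutes: compare marginal utility per dollar. 7/p_x vs 3/p_y → 0.4808 vs 0.6.
y gives more utility per dollar, so spend all income on y: y* = I/p_y, x* = 0.
Numerically: x* = 0, y* = 25.4.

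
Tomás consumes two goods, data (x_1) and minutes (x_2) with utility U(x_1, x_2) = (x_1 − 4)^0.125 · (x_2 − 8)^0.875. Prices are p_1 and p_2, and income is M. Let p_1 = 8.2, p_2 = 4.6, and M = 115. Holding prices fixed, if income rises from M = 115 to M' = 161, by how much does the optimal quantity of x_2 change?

Substituting into the budget: x_1* = 4 + 0.125·(M − 4·p_1 − 8·p_2)/p_1, and x_2* = 8 + 0.875·(…)/p_2.
Discretionary income = 115 − 4·8.2 − 8·4.6 = 45.4; x_2* = 8 + 0.875·45.4/4.6 = 16.6359.
At M' = 161: x_2* = 25.3859. Change: 25.3859 − 16.6359 = 8.75.

Δx_2* = 8.75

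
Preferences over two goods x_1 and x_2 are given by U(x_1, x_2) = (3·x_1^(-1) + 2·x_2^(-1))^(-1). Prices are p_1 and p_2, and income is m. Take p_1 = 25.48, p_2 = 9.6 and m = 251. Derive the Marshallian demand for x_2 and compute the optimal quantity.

Numerically x_2/x_1 = 1.330205, so x_1* = 251/(25.48 + 9.6·1.330205) = 6.5621 and x_2* = 1.330205·6.5621 = 8.7289.

x_2* = 8.7289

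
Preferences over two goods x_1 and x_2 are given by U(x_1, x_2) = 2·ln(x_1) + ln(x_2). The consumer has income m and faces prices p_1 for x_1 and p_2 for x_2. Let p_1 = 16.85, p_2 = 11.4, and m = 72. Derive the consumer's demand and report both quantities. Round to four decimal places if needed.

MU_x_1/MU_x_2 = (2·x_2)/(x_1); tangency sets this equal to p_1/p_2.
So 2·p_2·x_2 = p_1·x_1; combined with the budget, a share 2/3 of income goes to x_1.
Demand: x_1*(p_1,p_2,m) = 2/3·m/p_1 and x_2* = 1/3·m/p_2.
At p_1=16.85, p_2=11.4, m=72: x_1* = 2/3·72/16.85 = 2.8487, x_2* = 2.1053.

x_1* = 2.8487, x_2* = 2.1053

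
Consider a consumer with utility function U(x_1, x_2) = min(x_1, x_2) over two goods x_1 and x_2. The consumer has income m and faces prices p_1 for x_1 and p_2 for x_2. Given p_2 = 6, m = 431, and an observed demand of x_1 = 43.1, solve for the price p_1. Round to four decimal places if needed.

With perfect complements, no substitution: consume in ratio x_1:x_2 = 1:1.
Budget: p_1·x_1 + p_2·x_1 = m, so (p_1 + p_2)·x_1 = m.
Demand: x_1*(p_1,p_2,m) = m/(p_1 + p_2), x_2* = m/(p_1 + p_2).
Set x_1* = 43.1 in the demand function and solve for p_1: p_1 = 4.

p_1 = 4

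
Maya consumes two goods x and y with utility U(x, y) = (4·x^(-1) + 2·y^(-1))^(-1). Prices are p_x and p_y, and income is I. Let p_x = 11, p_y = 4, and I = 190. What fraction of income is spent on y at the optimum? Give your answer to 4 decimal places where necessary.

share on y = 0.2989

MU_x ∝ 4·x^(-2), MU_y ∝ 2·y^(-2), so MRS = 2·(y/x)^(2) = p_x/p_y.
Solve for the ratio: y/x = [(1/2)·p_x/p_y]^(0.5).
Substitute y = (y/x)·x into the budget: x* = I/(p_x + p_y·(y/x)).
Numerically y/x = 1.172604, so x* = 190/(11 + 4·1.172604) = 12.1093 and y* = 1.172604·12.1093 = 14.1994.
Expenditure on y: 4·14.1994 = 56.7977; share = 0.2989.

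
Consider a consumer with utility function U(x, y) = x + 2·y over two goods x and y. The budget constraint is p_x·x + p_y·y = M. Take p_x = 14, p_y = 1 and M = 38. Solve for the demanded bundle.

x* = 0, y* = 38

Linear utility — the consumer picks whichever good has higher MU/price: 1/14 = 0.0714 vs 2/1 = 2.
y gives more utility per dollar, so spend all income on y: y* = M/p_y, x* = 0.
Numerically: x* = 0, y* = 38.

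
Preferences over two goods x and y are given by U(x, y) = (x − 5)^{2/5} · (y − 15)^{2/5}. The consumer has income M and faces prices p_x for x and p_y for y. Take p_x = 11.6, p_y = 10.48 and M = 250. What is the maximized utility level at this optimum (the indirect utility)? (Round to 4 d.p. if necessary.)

This is Cobb-Douglas in (x−5, y−15): tangency gives 0.4·p_y·(y−15) = 0.4·p_x·(x−5).
Substituting into the budget: x* = 5 + 0.5·(M − 5·p_x − 15·p_y)/p_x, and y* = 15 + 0.5·(…)/p_y.
Discretionary income = 250 − 5·11.6 − 15·10.48 = 34.8; x* = 5 + 0.5·34.8/11.6 = 6.5; y* = 15 + 0.5·34.8/10.48 = 16.6603.
Utility at the optimum: U(6.5, 16.6603) = 1.4405.

V = 1.4405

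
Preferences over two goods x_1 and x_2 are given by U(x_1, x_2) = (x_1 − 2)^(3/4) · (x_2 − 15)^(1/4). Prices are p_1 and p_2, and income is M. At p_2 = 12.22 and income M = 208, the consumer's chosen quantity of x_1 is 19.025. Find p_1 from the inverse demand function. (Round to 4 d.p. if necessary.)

p_1 = 1

This is Cobb-Douglas in (x_1−2, x_2−15): tangency gives 0.75·p_2·(x_2−15) = 0.25·p_1·(x_1−2).
Substituting into the budget: x_1* = 2 + 0.75·(M − 2·p_1 − 15·p_2)/p_1, and x_2* = 15 + 0.25·(…)/p_2.
Set x_1* = 19.025 in the demand function and solve for p_1: p_1 = 1.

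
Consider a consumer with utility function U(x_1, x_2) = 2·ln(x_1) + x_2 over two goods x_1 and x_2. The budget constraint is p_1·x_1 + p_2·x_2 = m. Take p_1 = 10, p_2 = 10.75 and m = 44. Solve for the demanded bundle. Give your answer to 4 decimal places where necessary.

x_1* = 2.15, x_2* = 2.093

MU_x_1 = 2/x_1, MU_x_2 = 1. Tangency: 2/x_1 = p_1/p_2.
So x_1*(p_1,p_2) = 2·p_2/p_1, independent of income; and x_2* = (m − 2·p_2)/p_2.
At the given prices: x_1* = 2·10.75/10 = 2.15, and x_2* = 2.093.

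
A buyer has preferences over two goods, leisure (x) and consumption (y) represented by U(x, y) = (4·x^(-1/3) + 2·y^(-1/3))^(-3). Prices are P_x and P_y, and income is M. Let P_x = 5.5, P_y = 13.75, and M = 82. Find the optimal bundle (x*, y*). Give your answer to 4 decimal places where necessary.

MU_x ∝ 4·x^(-4/3), MU_y ∝ 2·y^(-4/3), so MRS = 2·(y/x)^(4/3) = P_x/P_y.
Hence y/x = ((1/2)·P_x/P_y)^(1/(4/3)), i.e. raised to the 0.75 power.
With the ratio pinned down, the budget gives x* = M/(P_x + P_y·(y/x)) and y* = (y/x)·x*.
Numerically y/x = 0.29907, so x* = 82/(5.5 + 13.75·0.29907) = 8.5308 and y* = 0.29907·8.5308 = 2.5513.

x* = 8.5308, y* = 2.5513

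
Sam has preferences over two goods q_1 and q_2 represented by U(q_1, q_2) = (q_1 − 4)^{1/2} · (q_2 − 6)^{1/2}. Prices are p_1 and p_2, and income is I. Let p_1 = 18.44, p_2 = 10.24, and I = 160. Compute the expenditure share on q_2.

share on q_2 = 0.4615

This is Cobb-Douglas in (q_1−4, q_2−6): tangency gives 0.5·p_2·(q_2−6) = 0.5·p_1·(q_1−4).
Substituting into the budget: q_1* = 4 + 0.5·(I − 4·p_1 − 6·p_2)/p_1, and q_2* = 6 + 0.5·(…)/p_2.
Discretionary income = 160 − 4·18.44 − 6·10.24 = 24.8; q_1* = 4 + 0.5·24.8/18.44 = 4.6725; q_2* = 6 + 0.5·24.8/10.24 = 7.2109.
Expenditure on q_2: 10.24·7.2109 = 73.84; share = 0.4615.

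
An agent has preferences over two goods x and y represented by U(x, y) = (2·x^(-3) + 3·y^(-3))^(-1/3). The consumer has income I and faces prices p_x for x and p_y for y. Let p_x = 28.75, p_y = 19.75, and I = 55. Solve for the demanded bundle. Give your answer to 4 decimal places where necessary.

From the CES first-order condition, (2/3)·(y/x)^(4) = p_x/p_y.
Solve for the ratio: y/x = [(3/2)·p_x/p_y]^(0.25).
With the ratio pinned down, the budget gives x* = I/(p_x + p_y·(y/x)) and y* = (y/x)·x*.
Numerically y/x = 1.215599, so x* = 55/(28.75 + 19.75·1.215599) = 1.0425 and y* = 1.215599·1.0425 = 1.2673.

x* = 1.0425, y* = 1.2673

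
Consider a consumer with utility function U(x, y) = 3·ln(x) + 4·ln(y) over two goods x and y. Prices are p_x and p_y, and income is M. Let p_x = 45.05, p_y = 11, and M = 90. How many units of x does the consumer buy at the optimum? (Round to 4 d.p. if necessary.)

x* = 0.8562

The MRS is (3/4)·y/x. Set MRS = p_x/p_y.
So 3·p_y·y = 4·p_x·x; combined with the budget, a share 3/7 of income goes to x.
Demand: x*(p_x,p_y,M) = 3/7·M/p_x and y* = 4/7·M/p_y.
At p_x=45.05, p_y=11, M=90: x* = 3/7·90/45.05 = 0.8562.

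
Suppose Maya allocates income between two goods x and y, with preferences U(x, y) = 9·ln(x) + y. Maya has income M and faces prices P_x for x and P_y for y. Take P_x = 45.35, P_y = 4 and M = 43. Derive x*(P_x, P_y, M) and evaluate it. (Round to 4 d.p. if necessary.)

So x*(P_x,P_y) = 9·P_y/P_x, independent of income; and y* = (M − 9·P_y)/P_y.
At the given prices: x* = 9·4/45.35 = 0.7938.

x* = 0.7938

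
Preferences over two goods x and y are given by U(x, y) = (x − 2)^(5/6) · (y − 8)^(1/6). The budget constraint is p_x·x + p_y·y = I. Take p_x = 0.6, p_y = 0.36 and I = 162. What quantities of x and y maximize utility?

Let x' = x−2, y' = y−8. MRS = 5·y'/x' = p_x/p_y.
After buying the subsistence bundle (2, 8), a share 5/6 of the remaining income goes to x: x* = 2 + 5/6·(I − 2p_x − 8p_y)/p_x.
Discretionary income = 162 − 2·0.6 − 8·0.36 = 157.92; x* = 2 + 5/6·157.92/0.6 = 221.3333; y* = 8 + 1/6·157.92/0.36 = 81.1111.

x* = 221.3333, y* = 81.1111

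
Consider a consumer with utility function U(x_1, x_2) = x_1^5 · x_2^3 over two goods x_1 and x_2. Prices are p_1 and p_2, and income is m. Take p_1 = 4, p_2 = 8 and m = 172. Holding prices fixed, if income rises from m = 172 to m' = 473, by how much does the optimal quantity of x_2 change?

MU_x_1/MU_x_2 = (5·x_2)/(3·x_1); tangency sets this equal to p_1/p_2.
Rearranging, p_2·x_2 = (3/5)·p_1·x_1. Substituting into the budget gives p_1·x_1·(1 + (3/5)) = m.
Demand: x_1*(p_1,p_2,m) = 0.625·m/p_1 and x_2* = 0.375·m/p_2.
At p_1=4, p_2=8, m=172: x_2* = 0.375·172/8 = 8.0625.
At m' = 473: x_2* = 22.1719. Change: 22.1719 − 8.0625 = 14.1094.

Δx_2* = 14.1094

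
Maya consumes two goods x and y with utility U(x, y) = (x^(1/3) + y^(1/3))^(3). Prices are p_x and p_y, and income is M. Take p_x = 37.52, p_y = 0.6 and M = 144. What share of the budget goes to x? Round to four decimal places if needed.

share on x = 0.1123

MRS = MU_x/MU_y = (y/x)^(2/3). Set equal to p_x/p_y.
Solve for the ratio: y/x = [p_x/p_y]^(1.5).
Substitute y = (y/x)·x into the budget: x* = M/(p_x + p_y·(y/x)).
Numerically y/x = 494.501222, so x* = 144/(37.52 + 0.6·494.501222) = 0.4309 and y* = 494.501222·0.4309 = 213.0573.
Expenditure on x: 37.52·0.4309 = 16.1656; share = 0.1123.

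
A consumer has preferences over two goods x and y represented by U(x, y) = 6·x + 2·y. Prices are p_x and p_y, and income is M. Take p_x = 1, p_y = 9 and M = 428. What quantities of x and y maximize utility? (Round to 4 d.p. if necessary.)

Linear utility — the consumer picks whichever good has higher MU/price: 6/1 = 6 vs 2/9 = 0.2222.
x gives more utility per dollar, so spend all income on x: x* = M/p_x, y* = 0.
Numerically: x* = 428, y* = 0.

x* = 428, y* = 0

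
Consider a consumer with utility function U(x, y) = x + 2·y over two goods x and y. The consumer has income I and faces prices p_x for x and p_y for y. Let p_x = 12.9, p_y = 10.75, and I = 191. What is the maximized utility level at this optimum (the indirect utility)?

Linear utility — the consumer picks whichever good has higher MU/price: 1/12.9 = 0.0775 vs 2/10.75 = 0.186.
y gives more utility per dollar, so spend all income on y: y* = I/p_y, x* = 0.
Numerically: x* = 0, y* = 17.7674.
Utility at the optimum: U(0, 17.7674) = 35.5349.

V = 35.5349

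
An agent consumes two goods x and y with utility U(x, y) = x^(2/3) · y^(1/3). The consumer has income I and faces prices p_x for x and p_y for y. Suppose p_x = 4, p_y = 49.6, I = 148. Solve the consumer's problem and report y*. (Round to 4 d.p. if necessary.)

y* = 0.9946

Tangency: MRS = 2·y/x = p_x/p_y.
Rearranging, p_y·y = (1/2)·p_x·x. Substituting into the budget gives p_x·x·(1 + (1/2)) = I.
Demand: x*(p_x,p_y,I) = 2/3·I/p_x and y* = 1/3·I/p_y.
At p_x=4, p_y=49.6, I=148: y* = 1/3·148/49.6 = 0.9946.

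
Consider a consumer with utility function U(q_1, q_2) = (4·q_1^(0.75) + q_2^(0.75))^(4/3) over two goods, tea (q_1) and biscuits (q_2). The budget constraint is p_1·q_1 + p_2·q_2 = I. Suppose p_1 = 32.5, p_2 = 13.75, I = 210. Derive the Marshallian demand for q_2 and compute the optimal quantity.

MU_q_1 ∝ 4·q_1^(-0.25), MU_q_2 ∝ q_2^(-0.25), so MRS = 4·(q_2/q_1)^(0.25) = p_1/p_2.
Solve for the ratio: q_2/q_1 = [(1/4)·p_1/p_2]^(4).
Substitute q_2 = (q_2/q_1)·q_1 into the budget: q_1* = I/(p_1 + p_2·(q_2/q_1)).
Numerically q_2/q_1 = 0.121922, so q_1* = 210/(32.5 + 13.75·0.121922) = 6.1446 and q_2* = 0.121922·6.1446 = 0.7492.

q_2* = 0.7492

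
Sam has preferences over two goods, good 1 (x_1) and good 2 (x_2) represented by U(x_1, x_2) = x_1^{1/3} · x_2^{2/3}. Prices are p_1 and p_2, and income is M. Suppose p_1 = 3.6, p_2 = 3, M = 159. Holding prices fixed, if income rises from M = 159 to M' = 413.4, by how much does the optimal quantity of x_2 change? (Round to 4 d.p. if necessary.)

Δx_2* = 56.5333

Tangency: MRS = (1/2)·x_2/x_1 = p_1/p_2.
Rearranging, p_2·x_2 = 2·p_1·x_1. Substituting into the budget gives p_1·x_1·(1 + 2) = M.
Demand: x_1*(p_1,p_2,M) = 1/3·M/p_1 and x_2* = 2/3·M/p_2.
At p_1=3.6, p_2=3, M=159: x_2* = 2/3·159/3 = 35.3333.
At M' = 413.4: x_2* = 91.8667. Change: 91.8667 − 35.3333 = 56.5333.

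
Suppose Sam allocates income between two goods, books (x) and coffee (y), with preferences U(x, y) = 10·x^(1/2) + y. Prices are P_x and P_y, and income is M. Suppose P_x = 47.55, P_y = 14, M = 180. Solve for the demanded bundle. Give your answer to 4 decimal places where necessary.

MU_x = 5/√x, MU_y = 1. Tangency: 5/√x = P_x/P_y.
Solve: √x = 5·P_y/P_x, so x*(P_x,P_y) = (5·P_y/P_x)², and y* = (M − P_x·x*)/P_y.
Plugging in: x* = (5·14/47.55)² = 2.1672, y* = 5.4965.

x* = 2.1672, y* = 5.4965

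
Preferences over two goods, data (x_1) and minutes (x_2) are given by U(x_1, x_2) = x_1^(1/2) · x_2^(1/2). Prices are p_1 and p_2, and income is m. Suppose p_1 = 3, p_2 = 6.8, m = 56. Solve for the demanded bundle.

x_1* = 9.3333, x_2* = 4.1176

MU_x_1/MU_x_2 = (0.5·x_2)/(0.5·x_1); tangency sets this equal to p_1/p_2.
Rearranging, p_2·x_2 = p_1·x_1. Substituting into the budget gives p_1·x_1·(1 + 1) = m.
Demand: x_1*(p_1,p_2,m) = 0.5·m/p_1 and x_2* = 0.5·m/p_2.
At p_1=3, p_2=6.8, m=56: x_1* = 0.5·56/3 = 9.3333, x_2* = 4.1176.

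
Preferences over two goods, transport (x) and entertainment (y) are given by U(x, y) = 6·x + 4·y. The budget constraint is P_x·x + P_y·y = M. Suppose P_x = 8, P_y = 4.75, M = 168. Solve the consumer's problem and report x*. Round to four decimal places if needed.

x* = 0

Perfect substitutes: compare marginal utility per dollar. 6/P_x vs 4/P_y → 0.75 vs 0.8421.
y gives more utility per dollar, so spend all income on y: y* = M/P_y, x* = 0.
Numerically: x* = 0, y* = 35.3684.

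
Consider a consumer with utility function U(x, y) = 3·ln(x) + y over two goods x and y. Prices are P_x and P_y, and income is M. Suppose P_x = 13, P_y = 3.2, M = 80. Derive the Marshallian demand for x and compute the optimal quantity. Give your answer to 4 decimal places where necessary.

x* = 0.7385

Set MRS = P_x/P_y: (3/x)/1 = P_x/P_y.
So x*(P_x,P_y) = 3·P_y/P_x, independent of income; and y* = (M − 3·P_y)/P_y.
At the given prices: x* = 3·3.2/13 = 0.7385.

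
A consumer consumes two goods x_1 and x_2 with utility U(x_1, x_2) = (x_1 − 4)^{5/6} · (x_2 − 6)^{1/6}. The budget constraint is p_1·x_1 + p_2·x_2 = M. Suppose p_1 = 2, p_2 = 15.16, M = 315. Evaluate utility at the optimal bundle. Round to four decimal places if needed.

V = 49.1153

MRS = 5·(x_2−6)/(x_1−4). Tangency with p_1/p_2 gives x_2−6 = (1/5)·(p_1/p_2)·(x_1−4).
Substituting into the budget: x_1* = 4 + 5/6·(M − 4·p_1 − 6·p_2)/p_1, and x_2* = 6 + 1/6·(…)/p_2.
Discretionary income = 315 − 4·2 − 6·15.16 = 216.04; x_1* = 4 + 5/6·216.04/2 = 94.0167; x_2* = 6 + 1/6·216.04/15.16 = 8.3751.
Utility at the optimum: U(94.0167, 8.3751) = 49.1153.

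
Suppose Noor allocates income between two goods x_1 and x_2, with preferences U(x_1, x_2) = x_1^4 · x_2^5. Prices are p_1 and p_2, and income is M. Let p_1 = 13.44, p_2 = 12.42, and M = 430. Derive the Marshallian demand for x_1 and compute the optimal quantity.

The MRS is (4/5)·x_2/x_1. Set MRS = p_1/p_2.
Rearranging, p_2·x_2 = (5/4)·p_1·x_1. Substituting into the budget gives p_1·x_1·(1 + (5/4)) = M.
Demand: x_1*(p_1,p_2,M) = 4/9·M/p_1 and x_2* = 5/9·M/p_2.
At p_1=13.44, p_2=12.42, M=430: x_1* = 4/9·430/13.44 = 14.2196.

x_1* = 14.2196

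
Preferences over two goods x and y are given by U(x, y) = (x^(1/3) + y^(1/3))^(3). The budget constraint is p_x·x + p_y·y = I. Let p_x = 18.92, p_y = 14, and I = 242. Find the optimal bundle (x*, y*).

From the CES first-order condition, (y/x)^(2/3) = p_x/p_y.
Hence y/x = (p_x/p_y)^(1/(2/3)), i.e. raised to the 1.5 power.
Substitute y = (y/x)·x into the budget: x* = I/(p_x + p_y·(y/x)).
Numerically y/x = 1.571049, so x* = 242/(18.92 + 14·1.571049) = 5.9147 and y* = 1.571049·5.9147 = 9.2924.

x* = 5.9147, y* = 9.2924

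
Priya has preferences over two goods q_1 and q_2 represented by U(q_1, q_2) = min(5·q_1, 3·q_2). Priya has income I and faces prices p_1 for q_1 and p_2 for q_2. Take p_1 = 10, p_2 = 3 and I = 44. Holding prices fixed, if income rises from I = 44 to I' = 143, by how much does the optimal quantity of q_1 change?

Demand: q_1*(p_1,p_2,I) = 3·I/(3·p_1 + 5·p_2), q_2* = 5·I/(3·p_1 + 5·p_2).
Here 3·10 + 5·3 = 45, giving q_1* = 2.9333.
At I' = 143: q_1* = 9.5333. Change: 9.5333 − 2.9333 = 6.6.

Δq_1* = 6.6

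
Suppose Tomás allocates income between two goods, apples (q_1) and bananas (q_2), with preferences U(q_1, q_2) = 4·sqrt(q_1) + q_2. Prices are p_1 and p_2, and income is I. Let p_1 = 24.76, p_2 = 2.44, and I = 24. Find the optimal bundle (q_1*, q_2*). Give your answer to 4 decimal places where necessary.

Set MRS = p_1/p_2: 2·q_1^(−1/2) = p_1/p_2.
Thus q_1* = (2·p_2/p_1)² — independent of I — with the rest of income spent on q_2.
Plugging in: q_1* = (2·2.44/24.76)² = 0.0388, q_2* = 9.4419.

q_1* = 0.0388, q_2* = 9.4419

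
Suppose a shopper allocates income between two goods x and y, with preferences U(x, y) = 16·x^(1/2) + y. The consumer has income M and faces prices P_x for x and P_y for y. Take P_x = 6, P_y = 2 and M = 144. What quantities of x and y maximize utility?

x* = 7.1111, y* = 50.6667

MU_x = 8/√x, MU_y = 1. Tangency: 8/√x = P_x/P_y.
Thus x* = (8·P_y/P_x)² — independent of M — with the rest of income spent on y.
Plugging in: x* = (8·2/6)² = 7.1111, y* = 50.6667.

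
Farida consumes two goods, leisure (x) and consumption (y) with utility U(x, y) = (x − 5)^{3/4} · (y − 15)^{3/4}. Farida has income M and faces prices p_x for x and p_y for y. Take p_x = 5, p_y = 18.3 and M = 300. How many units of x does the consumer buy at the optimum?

x* = 5.05

MRS = (y−15)/(x−5). Tangency with p_x/p_y gives y−15 = (p_x/p_y)·(x−5).
Substituting into the budget: x* = 5 + 0.5·(M − 5·p_x − 15·p_y)/p_x, and y* = 15 + 0.5·(…)/p_y.
Discretionary income = 300 − 5·5 − 15·18.3 = 0.5; x* = 5 + 0.5·0.5/5 = 5.05.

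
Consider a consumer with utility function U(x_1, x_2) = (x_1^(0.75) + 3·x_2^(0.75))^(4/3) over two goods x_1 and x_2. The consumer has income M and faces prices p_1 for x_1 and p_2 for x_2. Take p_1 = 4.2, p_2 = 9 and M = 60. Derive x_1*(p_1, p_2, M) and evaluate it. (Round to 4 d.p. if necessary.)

From the CES first-order condition, (1/3)·(x_2/x_1)^(0.25) = p_1/p_2.
Hence x_2/x_1 = (3·p_1/p_2)^(1/(0.25)), i.e. raised to the 4 power.
With the ratio pinned down, the budget gives x_1* = M/(p_1 + p_2·(x_2/x_1)) and x_2* = (x_2/x_1)·x_1*.
Numerically x_2/x_1 = 3.8416, so x_1* = 60/(4.2 + 9·3.8416) = 1.5474.

x_1* = 1.5474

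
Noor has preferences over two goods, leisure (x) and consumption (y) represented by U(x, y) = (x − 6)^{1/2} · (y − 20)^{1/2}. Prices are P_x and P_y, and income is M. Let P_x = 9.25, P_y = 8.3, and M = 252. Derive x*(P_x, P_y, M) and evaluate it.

x* = 7.6486

This is Cobb-Douglas in (x−6, y−20): tangency gives 0.5·P_y·(y−20) = 0.5·P_x·(x−6).
After buying the subsistence bundle (6, 20), a share 0.5 of the remaining income goes to x: x* = 6 + 0.5·(M − 6P_x − 20P_y)/P_x.
Discretionary income = 252 − 6·9.25 − 20·8.3 = 30.5; x* = 6 + 0.5·30.5/9.25 = 7.6486.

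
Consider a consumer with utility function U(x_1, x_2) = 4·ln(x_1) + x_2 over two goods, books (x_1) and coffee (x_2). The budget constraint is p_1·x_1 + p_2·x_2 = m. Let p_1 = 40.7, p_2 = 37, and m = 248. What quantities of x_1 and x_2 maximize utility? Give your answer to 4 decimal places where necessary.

So x_1*(p_1,p_2) = 4·p_2/p_1, independent of income; and x_2* = (m − 4·p_2)/p_2.
At the given prices: x_1* = 4·37/40.7 = 3.6364, and x_2* = 2.7027.

x_1* = 3.6364, x_2* = 2.7027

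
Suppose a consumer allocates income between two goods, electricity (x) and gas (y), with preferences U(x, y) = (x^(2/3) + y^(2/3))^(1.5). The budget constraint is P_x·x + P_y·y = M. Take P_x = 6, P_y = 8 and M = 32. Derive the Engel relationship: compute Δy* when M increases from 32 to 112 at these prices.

MU_x ∝ x^(-1/3), MU_y ∝ y^(-1/3), so MRS = (y/x)^(1/3) = P_x/P_y.
Hence y/x = (P_x/P_y)^(1/(1/3)), i.e. raised to the 3 power.
With the ratio pinned down, the budget gives x* = M/(P_x + P_y·(y/x)) and y* = (y/x)·x*.
Numerically y/x = 0.421875, so x* = 32/(6 + 8·0.421875) = 3.4133 and y* = 0.421875·3.4133 = 1.44.
At M' = 112: y* = 5.04. Change: 5.04 − 1.44 = 3.6.

Δy* = 3.6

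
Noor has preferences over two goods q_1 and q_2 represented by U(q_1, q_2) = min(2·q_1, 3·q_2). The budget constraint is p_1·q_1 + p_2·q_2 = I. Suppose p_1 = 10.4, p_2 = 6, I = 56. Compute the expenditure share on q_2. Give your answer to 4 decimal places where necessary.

Leontief preferences: the optimum is at the kink where q_1/3 = q_2/2, i.e. q_2 = (2/3)·q_1.
Budget: p_1·q_1 + p_2·(2/3)·q_1 = I, so (3·p_1 + 2·p_2)·q_1 = 3·I.
Demand: q_1*(p_1,p_2,I) = 3·I/(3·p_1 + 2·p_2), q_2* = 2·I/(3·p_1 + 2·p_2).
Here 3·10.4 + 2·6 = 43.2, giving q_1* = 3.8889 and q_2* = 2.5926.
Expenditure on q_2: 6·2.5926 = 15.5556; share = 0.2778.

share on q_2 = 0.2778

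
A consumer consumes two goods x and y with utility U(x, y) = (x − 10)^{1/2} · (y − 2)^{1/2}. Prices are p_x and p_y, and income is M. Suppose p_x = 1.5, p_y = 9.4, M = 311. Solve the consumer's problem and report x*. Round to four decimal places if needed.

Let x' = x−10, y' = y−2. MRS = y'/x' = p_x/p_y.
After buying the subsistence bundle (10, 2), a share 0.5 of the remaining income goes to x: x* = 10 + 0.5·(M − 10p_x − 2p_y)/p_x.
Discretionary income = 311 − 10·1.5 − 2·9.4 = 277.2; x* = 10 + 0.5·277.2/1.5 = 102.4.

x* = 102.4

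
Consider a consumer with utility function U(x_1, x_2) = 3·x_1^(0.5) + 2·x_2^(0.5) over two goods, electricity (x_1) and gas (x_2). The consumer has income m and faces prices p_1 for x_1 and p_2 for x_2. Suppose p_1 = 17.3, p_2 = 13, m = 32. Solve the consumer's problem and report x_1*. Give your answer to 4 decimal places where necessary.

x_1* = 1.1623

Numerically x_2/x_1 = 0.787087, so x_1* = 32/(17.3 + 13·0.787087) = 1.1623.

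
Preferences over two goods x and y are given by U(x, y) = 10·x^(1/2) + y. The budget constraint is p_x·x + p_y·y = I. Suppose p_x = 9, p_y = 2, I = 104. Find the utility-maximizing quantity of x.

x* = 1.2346

Utility is quasi-linear in y; the FOC for x is 5/√x = p_x/p_y.
Thus x* = (5·p_y/p_x)² — independent of I — with the rest of income spent on y.
Plugging in: x* = (5·2/9)² = 1.2346.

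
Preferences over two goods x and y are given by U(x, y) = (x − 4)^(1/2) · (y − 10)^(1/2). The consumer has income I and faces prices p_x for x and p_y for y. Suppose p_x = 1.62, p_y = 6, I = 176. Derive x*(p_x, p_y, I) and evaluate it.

Let x' = x−4, y' = y−10. MRS = y'/x' = p_x/p_y.
Substituting into the budget: x* = 4 + 0.5·(I − 4·p_x − 10·p_y)/p_x, and y* = 10 + 0.5·(…)/p_y.
Discretionary income = 176 − 4·1.62 − 10·6 = 109.52; x* = 4 + 0.5·109.52/1.62 = 37.8025.

x* = 37.8025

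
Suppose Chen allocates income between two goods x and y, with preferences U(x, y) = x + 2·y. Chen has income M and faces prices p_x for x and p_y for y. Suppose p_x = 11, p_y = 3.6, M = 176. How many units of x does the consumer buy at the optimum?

y gives more utility per dollar, so spend all income on y: y* = M/p_y, x* = 0.
Numerically: x* = 0, y* = 48.8889.

x* = 0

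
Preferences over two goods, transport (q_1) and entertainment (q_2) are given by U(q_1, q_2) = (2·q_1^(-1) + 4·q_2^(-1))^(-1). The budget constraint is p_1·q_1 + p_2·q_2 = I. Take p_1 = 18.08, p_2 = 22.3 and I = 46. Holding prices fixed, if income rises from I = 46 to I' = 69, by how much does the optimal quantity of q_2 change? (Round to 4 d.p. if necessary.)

Δq_2* = 0.6302

From the CES first-order condition, (1/2)·(q_2/q_1)^(2) = p_1/p_2.
Hence q_2/q_1 = (2·p_1/p_2)^(1/(2)), i.e. raised to the 0.5 power.
Substitute q_2 = (q_2/q_1)·q_1 into the budget: q_1* = I/(p_1 + p_2·(q_2/q_1)).
Numerically q_2/q_1 = 1.273391, so q_1* = 46/(18.08 + 22.3·1.273391) = 0.9897 and q_2* = 1.273391·0.9897 = 1.2603.
At I' = 69: q_2* = 1.8905. Change: 1.8905 − 1.2603 = 0.6302.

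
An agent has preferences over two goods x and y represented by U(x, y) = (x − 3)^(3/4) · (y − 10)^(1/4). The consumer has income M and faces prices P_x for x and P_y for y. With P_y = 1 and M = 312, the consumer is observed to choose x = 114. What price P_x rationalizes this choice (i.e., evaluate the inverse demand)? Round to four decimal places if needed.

P_x = 2

MRS = 3·(y−10)/(x−3). Tangency with P_x/P_y gives y−10 = (1/3)·(P_x/P_y)·(x−3).
After buying the subsistence bundle (3, 10), a share 0.75 of the remaining income goes to x: x* = 3 + 0.75·(M − 3P_x − 10P_y)/P_x.
Set x* = 114 in the demand function and solve for P_x: P_x = 2.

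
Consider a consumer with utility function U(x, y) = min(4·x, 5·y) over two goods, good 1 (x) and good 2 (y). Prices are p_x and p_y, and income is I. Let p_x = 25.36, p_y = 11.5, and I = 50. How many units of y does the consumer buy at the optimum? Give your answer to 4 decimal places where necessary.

With perfect complements, no substitution: consume in ratio x:y = 5:4.
Budget: p_x·x + p_y·(4/5)·x = I, so (5·p_x + 4·p_y)·x = 5·I.
Demand: x*(p_x,p_y,I) = 5·I/(5·p_x + 4·p_y), y* = 4·I/(5·p_x + 4·p_y).
Here 5·25.36 + 4·11.5 = 172.8, giving y* = 1.1574.

y* = 1.1574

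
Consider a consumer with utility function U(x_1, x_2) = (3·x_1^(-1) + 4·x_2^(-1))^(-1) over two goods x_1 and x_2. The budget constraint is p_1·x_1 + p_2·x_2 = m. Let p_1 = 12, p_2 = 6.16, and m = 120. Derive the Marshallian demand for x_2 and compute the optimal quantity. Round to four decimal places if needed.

x_2* = 8.8198

MRS = MU_x_1/MU_x_2 = (3/4)·(x_2/x_1)^(2). Set equal to p_1/p_2.
Solve for the ratio: x_2/x_1 = [(4/3)·p_1/p_2]^(0.5).
With the ratio pinned down, the budget gives x_1* = m/(p_1 + p_2·(x_2/x_1)) and x_2* = (x_2/x_1)·x_1*.
Numerically x_2/x_1 = 1.611646, so x_1* = 120/(12 + 6.16·1.611646) = 5.4725 and x_2* = 1.611646·5.4725 = 8.8198.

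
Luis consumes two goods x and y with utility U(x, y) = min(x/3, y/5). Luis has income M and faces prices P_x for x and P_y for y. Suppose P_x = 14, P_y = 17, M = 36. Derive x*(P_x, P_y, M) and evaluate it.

Leontief preferences: the optimum is at the kink where x/3 = y/5, i.e. y = (5/3)·x.
Budget: P_x·x + P_y·(5/3)·x = M, so (3·P_x + 5·P_y)·x = 3·M.
Demand: x*(P_x,P_y,M) = 3·M/(3·P_x + 5·P_y), y* = 5·M/(3·P_x + 5·P_y).
Here 3·14 + 5·17 = 127, giving x* = 0.8504.

x* = 0.8504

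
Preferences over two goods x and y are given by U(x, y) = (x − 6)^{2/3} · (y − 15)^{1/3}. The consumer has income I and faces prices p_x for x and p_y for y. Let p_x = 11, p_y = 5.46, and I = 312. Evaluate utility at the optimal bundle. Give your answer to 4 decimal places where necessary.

V = 9.9697

Let x' = x−6, y' = y−15. MRS = 2·y'/x' = p_x/p_y.
After buying the subsistence bundle (6, 15), a share 2/3 of the remaining income goes to x: x* = 6 + 2/3·(I − 6p_x − 15p_y)/p_x.
Discretionary income = 312 − 6·11 − 15·5.46 = 164.1; x* = 6 + 2/3·164.1/11 = 15.9455; y* = 15 + 1/3·164.1/5.46 = 25.0183.
Utility at the optimum: U(15.9455, 25.0183) = 9.9697.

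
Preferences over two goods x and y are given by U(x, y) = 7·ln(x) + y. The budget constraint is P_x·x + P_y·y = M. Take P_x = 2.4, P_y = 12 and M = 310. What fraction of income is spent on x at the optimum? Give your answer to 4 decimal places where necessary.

share on x = 0.271

Set MRS = P_x/P_y: (7/x)/1 = P_x/P_y.
So x*(P_x,P_y) = 7·P_y/P_x, independent of income; and y* = (M − 7·P_y)/P_y.
At the given prices: x* = 7·12/2.4 = 35, and y* = 18.8333.
Expenditure on x: 2.4·35 = 84; share = 0.271.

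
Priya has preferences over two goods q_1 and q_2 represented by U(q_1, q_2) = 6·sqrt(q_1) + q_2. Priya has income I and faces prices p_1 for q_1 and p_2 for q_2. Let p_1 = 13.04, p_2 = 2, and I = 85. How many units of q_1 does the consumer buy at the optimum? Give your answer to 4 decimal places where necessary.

MU_q_1 = 3/√q_1, MU_q_2 = 1. Tangency: 3/√q_1 = p_1/p_2.
Thus q_1* = (3·p_2/p_1)² — independent of I — with the rest of income spent on q_2.
Plugging in: q_1* = (3·2/13.04)² = 0.2117.

q_1* = 0.2117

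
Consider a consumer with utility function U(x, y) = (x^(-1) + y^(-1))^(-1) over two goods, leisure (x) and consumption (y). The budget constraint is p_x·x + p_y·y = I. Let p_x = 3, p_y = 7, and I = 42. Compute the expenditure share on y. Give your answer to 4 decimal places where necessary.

From the CES first-order condition, (y/x)^(2) = p_x/p_y.
Hence y/x = (p_x/p_y)^(1/(2)), i.e. raised to the 0.5 power.
Substitute y = (y/x)·x into the budget: x* = I/(p_x + p_y·(y/x)).
Numerically y/x = 0.654654, so x* = 42/(3 + 7·0.654654) = 5.539 and y* = 0.654654·5.539 = 3.6261.
Expenditure on y: 7·3.6261 = 25.383; share = 0.6044.

share on y = 0.6044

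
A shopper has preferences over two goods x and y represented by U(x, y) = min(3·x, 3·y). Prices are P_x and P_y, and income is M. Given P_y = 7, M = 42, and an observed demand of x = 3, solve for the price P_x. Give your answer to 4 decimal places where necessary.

Leontief preferences: the optimum is at the kink where x/3 = y/3, i.e. y = x.
Budget: P_x·x + P_y·x = M, so (3·P_x + 3·P_y)·x = 3·M.
Demand: x*(P_x,P_y,M) = 3·M/(3·P_x + 3·P_y), y* = 3·M/(3·P_x + 3·P_y).
Set x* = 3 in the demand function and solve for P_x: P_x = 7.

P_x = 7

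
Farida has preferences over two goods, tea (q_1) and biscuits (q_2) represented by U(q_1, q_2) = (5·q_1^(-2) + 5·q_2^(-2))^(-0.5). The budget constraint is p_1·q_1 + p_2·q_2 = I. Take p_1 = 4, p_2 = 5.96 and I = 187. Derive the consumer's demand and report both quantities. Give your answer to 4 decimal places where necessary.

q_1* = 20.286, q_2* = 17.761

MRS = MU_q_1/MU_q_2 = (q_2/q_1)^(3). Set equal to p_1/p_2.
Solve for the ratio: q_2/q_1 = [p_1/p_2]^(1/3).
Substitute q_2 = (q_2/q_1)·q_1 into the budget: q_1* = I/(p_1 + p_2·(q_2/q_1)).
Numerically q_2/q_1 = 0.87553, so q_1* = 187/(4 + 5.96·0.87553) = 20.286 and q_2* = 0.87553·20.286 = 17.761.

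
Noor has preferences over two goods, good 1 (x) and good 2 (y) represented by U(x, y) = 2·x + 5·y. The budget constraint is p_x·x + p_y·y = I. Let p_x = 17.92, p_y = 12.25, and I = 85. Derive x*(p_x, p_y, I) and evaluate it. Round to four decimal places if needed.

x* = 0

Perfect substitutes: compare marginal utility per dollar. 2/p_x vs 5/p_y → 0.1116 vs 0.4082.
y gives more utility per dollar, so spend all income on y: y* = I/p_y, x* = 0.
Numerically: x* = 0, y* = 6.9388.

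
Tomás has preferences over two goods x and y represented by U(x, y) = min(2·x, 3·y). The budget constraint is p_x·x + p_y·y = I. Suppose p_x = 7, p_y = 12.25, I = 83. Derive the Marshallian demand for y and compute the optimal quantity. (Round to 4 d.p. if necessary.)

Demand: x*(p_x,p_y,I) = 3·I/(3·p_x + 2·p_y), y* = 2·I/(3·p_x + 2·p_y).
Here 3·7 + 2·12.25 = 45.5, giving y* = 3.6484.

y* = 3.6484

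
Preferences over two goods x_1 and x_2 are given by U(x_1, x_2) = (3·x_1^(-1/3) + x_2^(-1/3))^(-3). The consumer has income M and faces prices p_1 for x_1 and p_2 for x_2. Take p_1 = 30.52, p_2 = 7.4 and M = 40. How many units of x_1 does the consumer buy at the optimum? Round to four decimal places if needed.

x_1* = 1.0021

MU_x_1 ∝ 3·x_1^(-4/3), MU_x_2 ∝ x_2^(-4/3), so MRS = 3·(x_2/x_1)^(4/3) = p_1/p_2.
Solve for the ratio: x_2/x_1 = [(1/3)·p_1/p_2]^(0.75).
Substitute x_2 = (x_2/x_1)·x_1 into the budget: x_1* = M/(p_1 + p_2·(x_2/x_1)).
Numerically x_2/x_1 = 1.26962, so x_1* = 40/(30.52 + 7.4·1.26962) = 1.0021.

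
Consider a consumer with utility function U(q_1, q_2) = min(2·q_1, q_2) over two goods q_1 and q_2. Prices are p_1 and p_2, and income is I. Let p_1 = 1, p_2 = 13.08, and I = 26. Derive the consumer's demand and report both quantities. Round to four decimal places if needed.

q_1* = 0.9573, q_2* = 1.9146

With perfect complements, no substitution: consume in ratio q_1:q_2 = 1:2.
Budget: p_1·q_1 + p_2·2·q_1 = I, so (p_1 + 2·p_2)·q_1 = I.
Demand: q_1*(p_1,p_2,I) = I/(p_1 + 2·p_2), q_2* = 2·I/(p_1 + 2·p_2).
Here 1 + 2·13.08 = 27.16, giving q_1* = 0.9573 and q_2* = 1.9146.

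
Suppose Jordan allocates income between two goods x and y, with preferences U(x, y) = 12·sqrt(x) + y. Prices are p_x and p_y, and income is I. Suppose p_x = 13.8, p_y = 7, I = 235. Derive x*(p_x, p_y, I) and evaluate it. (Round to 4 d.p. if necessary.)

x* = 9.2628

Set MRS = p_x/p_y: 6·x^(−1/2) = p_x/p_y.
Solve: √x = 6·p_y/p_x, so x*(p_x,p_y) = (6·p_y/p_x)², and y* = (I − p_x·x*)/p_y.
Plugging in: x* = (6·7/13.8)² = 9.2628.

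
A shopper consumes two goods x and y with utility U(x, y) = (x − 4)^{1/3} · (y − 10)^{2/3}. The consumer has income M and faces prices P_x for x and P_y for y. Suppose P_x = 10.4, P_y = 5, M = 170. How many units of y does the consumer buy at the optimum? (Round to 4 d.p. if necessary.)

Discretionary income = 170 − 4·10.4 − 10·5 = 78.4; y* = 10 + 2/3·78.4/5 = 20.4533.

y* = 20.4533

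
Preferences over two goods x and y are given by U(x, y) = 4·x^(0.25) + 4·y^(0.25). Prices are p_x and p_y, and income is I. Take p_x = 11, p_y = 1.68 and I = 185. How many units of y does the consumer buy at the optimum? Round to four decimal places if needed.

MU_x ∝ 4·x^(-0.75), MU_y ∝ 4·y^(-0.75), so MRS = (y/x)^(0.75) = p_x/p_y.
Solve for the ratio: y/x = [p_x/p_y]^(4/3).
Substitute y = (y/x)·x into the budget: x* = I/(p_x + p_y·(y/x)).
Numerically y/x = 12.249298, so x* = 185/(11 + 1.68·12.249298) = 5.8584 and y* = 12.249298·5.8584 = 71.7608.

y* = 71.7608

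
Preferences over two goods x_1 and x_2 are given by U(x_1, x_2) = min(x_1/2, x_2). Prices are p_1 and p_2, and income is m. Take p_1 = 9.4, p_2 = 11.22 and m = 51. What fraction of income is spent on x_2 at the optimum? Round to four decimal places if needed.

share on x_2 = 0.3738

Demand: x_1*(p_1,p_2,m) = 2·m/(2·p_1 + p_2), x_2* = m/(2·p_1 + p_2).
Here 2·9.4 + 11.22 = 30.02, giving x_1* = 3.3977 and x_2* = 1.6989.
Expenditure on x_2: 11.22·1.6989 = 19.0613; share = 0.3738.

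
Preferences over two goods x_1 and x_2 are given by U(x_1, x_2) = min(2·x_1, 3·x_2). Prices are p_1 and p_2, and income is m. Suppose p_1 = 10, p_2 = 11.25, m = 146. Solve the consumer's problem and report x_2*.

x_2* = 5.5619

With perfect complements, no substitution: consume in ratio x_1:x_2 = 3:2.
Budget: p_1·x_1 + p_2·(2/3)·x_1 = m, so (3·p_1 + 2·p_2)·x_1 = 3·m.
Demand: x_1*(p_1,p_2,m) = 3·m/(3·p_1 + 2·p_2), x_2* = 2·m/(3·p_1 + 2·p_2).
Here 3·10 + 2·11.25 = 52.5, giving x_2* = 5.5619.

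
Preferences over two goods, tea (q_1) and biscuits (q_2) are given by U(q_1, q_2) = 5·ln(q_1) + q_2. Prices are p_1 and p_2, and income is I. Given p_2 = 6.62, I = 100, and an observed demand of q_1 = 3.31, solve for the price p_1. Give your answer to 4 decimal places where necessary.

Set MRS = p_1/p_2: (5/q_1)/1 = p_1/p_2.
So q_1*(p_1,p_2) = 5·p_2/p_1, independent of income; and q_2* = (I − 5·p_2)/p_2.
Set q_1* = 3.31 in the demand function and solve for p_1: p_1 = 10.

p_1 = 10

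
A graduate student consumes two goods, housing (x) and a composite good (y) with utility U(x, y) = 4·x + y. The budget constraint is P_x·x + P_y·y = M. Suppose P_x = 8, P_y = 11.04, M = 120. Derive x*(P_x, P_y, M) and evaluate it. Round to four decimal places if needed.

x* = 15

x gives more utility per dollar, so spend all income on x: x* = M/P_x, y* = 0.
Numerically: x* = 15, y* = 0.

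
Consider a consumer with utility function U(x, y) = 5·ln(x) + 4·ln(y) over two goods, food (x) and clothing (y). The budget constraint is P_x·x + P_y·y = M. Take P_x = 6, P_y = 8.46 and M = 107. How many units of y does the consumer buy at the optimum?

Tangency: MRS = (5/4)·y/x = P_x/P_y.
So 5·P_y·y = 4·P_x·x; combined with the budget, a share 5/9 of income goes to x.
Demand: x*(P_x,P_y,M) = 5/9·M/P_x and y* = 4/9·M/P_y.
At P_x=6, P_y=8.46, M=107: y* = 4/9·107/8.46 = 5.6212.

y* = 5.6212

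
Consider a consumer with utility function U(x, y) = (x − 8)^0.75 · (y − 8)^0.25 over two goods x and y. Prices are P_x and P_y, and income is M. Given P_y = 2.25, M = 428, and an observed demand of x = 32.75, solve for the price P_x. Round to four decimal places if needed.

This is Cobb-Douglas in (x−8, y−8): tangency gives 0.75·P_y·(y−8) = 0.25·P_x·(x−8).
After buying the subsistence bundle (8, 8), a share 0.75 of the remaining income goes to x: x* = 8 + 0.75·(M − 8P_x − 8P_y)/P_x.
Set x* = 32.75 in the demand function and solve for P_x: P_x = 10.

P_x = 10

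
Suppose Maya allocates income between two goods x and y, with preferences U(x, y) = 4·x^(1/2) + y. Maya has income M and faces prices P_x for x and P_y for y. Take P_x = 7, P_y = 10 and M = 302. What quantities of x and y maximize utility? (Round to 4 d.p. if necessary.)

x* = 8.1633, y* = 24.4857

MU_x = 2/√x, MU_y = 1. Tangency: 2/√x = P_x/P_y.
Thus x* = (2·P_y/P_x)² — independent of M — with the rest of income spent on y.
Plugging in: x* = (2·10/7)² = 8.1633, y* = 24.4857.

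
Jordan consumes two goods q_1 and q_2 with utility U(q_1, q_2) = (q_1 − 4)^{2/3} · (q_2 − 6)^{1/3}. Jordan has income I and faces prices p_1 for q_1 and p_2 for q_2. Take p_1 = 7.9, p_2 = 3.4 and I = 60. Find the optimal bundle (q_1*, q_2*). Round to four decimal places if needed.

MRS = 2·(q_2−6)/(q_1−4). Tangency with p_1/p_2 gives q_2−6 = (1/2)·(p_1/p_2)·(q_1−4).
Substituting into the budget: q_1* = 4 + 2/3·(I − 4·p_1 − 6·p_2)/p_1, and q_2* = 6 + 1/3·(…)/p_2.
Discretionary income = 60 − 4·7.9 − 6·3.4 = 8; q_1* = 4 + 2/3·8/7.9 = 4.6751; q_2* = 6 + 1/3·8/3.4 = 6.7843.

q_1* = 4.6751, q_2* = 6.7843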